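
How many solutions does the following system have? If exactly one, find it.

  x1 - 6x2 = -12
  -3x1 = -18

x1 = 6, x2 = 3

Row-reduce the augmented matrix:
R2 ← R2 + 3·R1.
R2 ← R2 / (-18).
R1 ← R1 + 6·R2.
Reading off the reduced rows gives x1 = 6, x2 = 3.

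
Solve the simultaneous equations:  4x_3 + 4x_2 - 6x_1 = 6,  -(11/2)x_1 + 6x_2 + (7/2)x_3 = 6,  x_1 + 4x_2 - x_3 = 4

no solution

Row-reduce:
R1 ← R1 / (-6).
R2 ← R2 + 11/2·R1.
R3 ← R3 − 1·R1.
R2 ← R2 / (7/3).
R1 ← R1 + 2/3·R2.
R3 ← R3 − 14/3·R2.
Row 3 reduces to 0 = 4, a contradiction. The system is inconsistent.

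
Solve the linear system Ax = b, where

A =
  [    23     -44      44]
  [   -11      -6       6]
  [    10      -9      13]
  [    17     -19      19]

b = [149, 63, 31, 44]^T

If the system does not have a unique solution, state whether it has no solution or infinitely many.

no solution

Row-reduce:
R1 ← R1 / (23).
R2 ← R2 + 11·R1.
R3 ← R3 − 10·R1.
R4 ← R4 − 17·R1.
R2 ← R2 / (-622/23).
R1 ← R1 + 44/23·R2.
R3 ← R3 − 233/23·R2.
R4 ← R4 − 311/23·R2.
R3 ← R3 / (4).
R2 ← R2 + 1·R3.
Row 4 reduces to 0 = 1, a contradiction. The system is inconsistent.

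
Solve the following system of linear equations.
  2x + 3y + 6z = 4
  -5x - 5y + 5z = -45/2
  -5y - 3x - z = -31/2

x = 1/2, y = 3, z = -1

Row-reduce the augmented matrix:
R1 ← R1 / (2).
R2 ← R2 + 5·R1.
R3 ← R3 + 3·R1.
R2 ← R2 / (5/2).
R1 ← R1 − 3/2·R2.
R3 ← R3 + 1/2·R2.
R3 ← R3 / (12).
R1 ← R1 + 9·R3.
R2 ← R2 − 8·R3.
Reading off the reduced rows gives x = 1/2, y = 3, z = -1.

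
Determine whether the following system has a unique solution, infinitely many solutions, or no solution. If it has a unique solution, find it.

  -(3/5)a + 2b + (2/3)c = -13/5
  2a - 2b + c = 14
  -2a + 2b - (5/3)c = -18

Row-reduce the augmented matrix:
R1 ← R1 / (-3/5).
R2 ← R2 − 2·R1.
R3 ← R3 + 2·R1.
R2 ← R2 / (14/3).
R1 ← R1 + 10/3·R2.
R3 ← R3 + 14/3·R2.
R3 ← R3 / (-2/3).
R1 ← R1 − 25/21·R3.
R2 ← R2 − 29/42·R3.
Reading off the reduced rows gives a = 1, b = -3, c = 6.

a = 1, b = -3, c = 6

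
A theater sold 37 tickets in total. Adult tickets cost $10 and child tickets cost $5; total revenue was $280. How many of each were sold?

adult tickets: 19, child tickets: 18

Let a = adult tickets, c = child tickets.
  a + c = 37
  10a + 5c = 280
From equation 1: a = 37 − c.
Substitute into equation 2 and solve: c = 18.
Then a = 19.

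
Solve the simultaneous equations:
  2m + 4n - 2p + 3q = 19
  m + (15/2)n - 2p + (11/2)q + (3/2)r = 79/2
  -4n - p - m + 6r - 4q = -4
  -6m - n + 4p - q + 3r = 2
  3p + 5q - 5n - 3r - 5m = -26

Row-reduce:
R1 ← R1 / (2).
R2 ← R2 − 1·R1.
R3 ← R3 + 1·R1.
R4 ← R4 + 6·R1.
R5 ← R5 + 5·R1.
R2 ← R2 / (11/2).
R1 ← R1 − 2·R2.
R3 ← R3 + 2·R2.
R4 ← R4 − 11·R2.
R5 ← R5 − 5·R2.
R3 ← R3 / (-26/11).
R1 ← R1 + 7/11·R3.
R2 ← R2 + 2/11·R3.
R5 ← R5 + 12/11·R3.
Swap R4 and R5.
R4 ← R4 / (243/26).
R1 ← R1 − 17/52·R4.
R2 ← R2 − 21/26·R4.
R3 ← R3 − 23/52·R4.
Row 5 reduces to 0 = -1, a contradiction. The system is inconsistent.

no solution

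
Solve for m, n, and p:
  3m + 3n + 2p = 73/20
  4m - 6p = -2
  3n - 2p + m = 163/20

m = -5/4, n = 14/5, p = -1/2

Row-reduce the augmented matrix:
R1 ← R1 / (3).
R2 ← R2 − 4·R1.
R3 ← R3 − 1·R1.
R2 ← R2 / (-4).
R1 ← R1 − 1·R2.
R3 ← R3 − 2·R2.
R3 ← R3 / (-7).
R1 ← R1 + 3/2·R3.
R2 ← R2 − 13/6·R3.
Reading off the reduced rows gives m = -5/4, n = 14/5, p = -1/2.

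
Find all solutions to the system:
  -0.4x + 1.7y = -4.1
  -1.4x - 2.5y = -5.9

x = 6, y = -1

Row-reduce the augmented matrix:
R1 ← R1 / (-2/5).
R2 ← R2 + 7/5·R1.
R2 ← R2 / (-169/20).
R1 ← R1 + 17/4·R2.
Reading off the reduced rows gives x = 6, y = -1.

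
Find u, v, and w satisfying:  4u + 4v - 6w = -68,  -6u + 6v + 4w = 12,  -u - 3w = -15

u = -3, v = -5, w = 6

Row-reduce the augmented matrix:
R1 ← R1 / (4).
R2 ← R2 + 6·R1.
R3 ← R3 + 1·R1.
R2 ← R2 / (12).
R1 ← R1 − 1·R2.
R3 ← R3 − 1·R2.
R3 ← R3 / (-49/12).
R1 ← R1 + 13/12·R3.
R2 ← R2 + 5/12·R3.
Reading off the reduced rows gives u = -3, v = -5, w = 6.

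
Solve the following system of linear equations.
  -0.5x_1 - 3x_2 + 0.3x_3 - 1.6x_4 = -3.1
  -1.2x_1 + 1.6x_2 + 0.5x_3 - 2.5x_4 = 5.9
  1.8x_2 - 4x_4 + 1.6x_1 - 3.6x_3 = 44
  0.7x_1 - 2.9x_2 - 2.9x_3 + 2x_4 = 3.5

Row-reduce the augmented matrix:
R1 ← R1 / (-1/2).
R2 ← R2 + 6/5·R1.
R3 ← R3 − 8/5·R1.
R4 ← R4 − 7/10·R1.
R2 ← R2 / (44/5).
R1 ← R1 − 6·R2.
R3 ← R3 + 39/5·R2.
R4 ← R4 + 71/10·R2.
R3 ← R3 / (-567/200).
R1 ← R1 + 9/20·R3.
R2 ← R2 + 1/40·R3.
R4 ← R4 + 1063/400·R3.
R4 ← R4 / (4097/495).
R1 ← R1 − 39/11·R4.
R2 ← R2 − 2/9·R4.
R3 ← R3 − 277/99·R4.
Reading off the reduced rows gives x_1 = 4, x_2 = 2, x_3 = -5, x_4 = -4.

x_1 = 4, x_2 = 2, x_3 = -5, x_4 = -4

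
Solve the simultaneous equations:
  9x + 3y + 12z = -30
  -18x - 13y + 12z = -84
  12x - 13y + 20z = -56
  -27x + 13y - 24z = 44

Row-reduce:
R1 ← R1 / (9).
R2 ← R2 + 18·R1.
R3 ← R3 − 12·R1.
R4 ← R4 + 27·R1.
R2 ← R2 / (-7).
R1 ← R1 − 1/3·R2.
R3 ← R3 + 17·R2.
R4 ← R4 − 22·R2.
R3 ← R3 / (-584/7).
R1 ← R1 − 64/21·R3.
R2 ← R2 + 36/7·R3.
R4 ← R4 − 876/7·R3.
Row 4 reduces to 0 = 2, a contradiction. The system is inconsistent.

no solution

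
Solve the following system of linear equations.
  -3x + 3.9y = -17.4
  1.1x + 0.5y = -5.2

Row-reduce the augmented matrix:
R1 ← R1 / (-3).
R2 ← R2 − 11/10·R1.
R2 ← R2 / (193/100).
R1 ← R1 + 13/10·R2.
Reading off the reduced rows gives x = -2, y = -6.

x = -2, y = -6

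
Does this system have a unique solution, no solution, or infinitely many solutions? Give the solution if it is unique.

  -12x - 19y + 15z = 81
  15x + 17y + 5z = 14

infinitely many solutions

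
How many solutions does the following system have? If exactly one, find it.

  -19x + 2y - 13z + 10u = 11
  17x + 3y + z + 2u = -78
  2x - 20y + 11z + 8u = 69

Row-reduce:
R1 ← R1 / (-19).
R2 ← R2 − 17·R1.
R3 ← R3 − 2·R1.
R2 ← R2 / (91/19).
R1 ← R1 + 2/19·R2.
R3 ← R3 + 376/19·R2.
R3 ← R3 / (-3121/91).
R1 ← R1 − 41/91·R3.
R2 ← R2 + 202/91·R3.
Rank is 3 with 4 unknowns, leaving u free.

infinitely many solutions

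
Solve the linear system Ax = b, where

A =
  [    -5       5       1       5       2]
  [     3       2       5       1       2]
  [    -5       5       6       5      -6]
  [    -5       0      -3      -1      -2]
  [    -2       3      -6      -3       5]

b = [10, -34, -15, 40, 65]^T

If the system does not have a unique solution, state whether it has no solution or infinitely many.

Row-reduce the augmented matrix:
R1 ← R1 / (-5).
R2 ← R2 − 3·R1.
R3 ← R3 + 5·R1.
R4 ← R4 + 5·R1.
R5 ← R5 + 2·R1.
R2 ← R2 / (5).
R1 ← R1 + 1·R2.
R4 ← R4 + 5·R2.
R5 ← R5 − 1·R2.
R3 ← R3 / (5).
R1 ← R1 − 23/25·R3.
R2 ← R2 − 28/25·R3.
R4 ← R4 − 8/5·R3.
R5 ← R5 + 188/25·R3.
R4 ← R4 / (-2).
R1 ← R1 + 1/5·R4.
R2 ← R2 − 4/5·R4.
R5 ← R5 + 29/5·R4.
R5 ← R5 / (-1697/125).
R1 ← R1 − 192/125·R5.
R2 ← R2 − 392/125·R5.
R3 ← R3 + 8/5·R5.
R4 ← R4 + 22/25·R5.
Reading off the reduced rows gives x_1 = -4, x_2 = 4, x_3 = -5, x_4 = -5, x_5 = 0.

x_1 = -4, x_2 = 4, x_3 = -5, x_4 = -5, x_5 = 0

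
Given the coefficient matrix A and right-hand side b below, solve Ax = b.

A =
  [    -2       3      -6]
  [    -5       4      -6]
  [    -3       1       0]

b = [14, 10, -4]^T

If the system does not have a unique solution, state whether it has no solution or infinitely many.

infinitely many solutions

Row-reduce:
R1 ← R1 / (-2).
R2 ← R2 + 5·R1.
R3 ← R3 + 3·R1.
R2 ← R2 / (-7/2).
R1 ← R1 + 3/2·R2.
R3 ← R3 + 7/2·R2.
Rank is 2 with 3 unknowns, leaving x_3 free.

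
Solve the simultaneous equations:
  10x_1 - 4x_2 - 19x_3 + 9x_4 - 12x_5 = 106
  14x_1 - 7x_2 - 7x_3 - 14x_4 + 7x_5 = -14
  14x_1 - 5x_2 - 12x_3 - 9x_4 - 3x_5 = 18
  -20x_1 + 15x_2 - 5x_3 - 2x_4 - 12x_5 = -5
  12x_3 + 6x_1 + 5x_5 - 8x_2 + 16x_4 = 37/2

Row-reduce:
R1 ← R1 / (10).
R2 ← R2 − 14·R1.
R3 ← R3 − 14·R1.
R4 ← R4 + 20·R1.
R5 ← R5 − 6·R1.
R2 ← R2 / (-7/5).
R1 ← R1 + 2/5·R2.
R3 ← R3 − 3/5·R2.
R4 ← R4 − 7·R2.
R5 ← R5 + 28/5·R2.
R3 ← R3 / (23).
R1 ← R1 + 15/2·R3.
R2 ← R2 + 14·R3.
R4 ← R4 − 55·R3.
R5 ← R5 + 55·R3.
R4 ← R4 / (-876/23).
R1 ← R1 + 52/23·R4.
R2 ← R2 + 25/23·R4.
R3 ← R3 + 33/23·R4.
R5 ← R5 − 876/23·R4.
Row 5 reduces to 0 = -1/2, a contradiction. The system is inconsistent.

no solution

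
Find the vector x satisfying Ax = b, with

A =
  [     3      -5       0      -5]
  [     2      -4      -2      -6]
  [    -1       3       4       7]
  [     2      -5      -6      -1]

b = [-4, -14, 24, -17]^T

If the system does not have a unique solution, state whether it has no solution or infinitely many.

Row-reduce:
R1 ← R1 / (3).
R2 ← R2 − 2·R1.
R3 ← R3 + 1·R1.
R4 ← R4 − 2·R1.
R2 ← R2 / (-2/3).
R1 ← R1 + 5/3·R2.
R3 ← R3 − 4/3·R2.
R4 ← R4 + 5/3·R2.
Swap R3 and R4.
R3 ← R3 / (-1).
R1 ← R1 − 5·R3.
R2 ← R2 − 3·R3.
Rank is 3 with 4 unknowns, leaving x_4 free.

infinitely many solutions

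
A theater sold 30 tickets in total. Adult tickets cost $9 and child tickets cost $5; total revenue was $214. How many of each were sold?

adult tickets: 16, child tickets: 14

Let a = adult tickets, c = child tickets.
  a + c = 30
  9a + 5c = 214
Row-reduce the augmented matrix:
R2 ← R2 − 9·R1.
R2 ← R2 / (-4).
R1 ← R1 − 1·R2.
Reading off the reduced rows gives a = 16, c = 14.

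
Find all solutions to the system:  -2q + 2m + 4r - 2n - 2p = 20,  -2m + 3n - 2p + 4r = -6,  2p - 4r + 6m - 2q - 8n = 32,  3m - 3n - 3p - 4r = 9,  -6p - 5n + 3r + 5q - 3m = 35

Row-reduce:
R1 ← R1 / (2).
R2 ← R2 + 2·R1.
R3 ← R3 − 6·R1.
R4 ← R4 − 3·R1.
R5 ← R5 + 3·R1.
R1 ← R1 + 1·R2.
R3 ← R3 + 2·R2.
R5 ← R5 + 8·R2.
Swap R3 and R5.
R3 ← R3 / (-41).
R1 ← R1 + 5·R3.
R2 ← R2 + 4·R3.
R4 ← R4 / (3).
R1 ← R1 + 53/41·R4.
R2 ← R2 + 26/41·R4.
R3 ← R3 − 14/41·R4.
Rank is 4 with 5 unknowns, leaving r free.

infinitely many solutions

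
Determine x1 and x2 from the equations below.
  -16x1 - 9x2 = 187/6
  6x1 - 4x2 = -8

x1 = -5/3, x2 = -1/2

Row-reduce the augmented matrix:
R1 ← R1 / (-16).
R2 ← R2 − 6·R1.
R2 ← R2 / (-59/8).
R1 ← R1 − 9/16·R2.
Reading off the reduced rows gives x1 = -5/3, x2 = -1/2.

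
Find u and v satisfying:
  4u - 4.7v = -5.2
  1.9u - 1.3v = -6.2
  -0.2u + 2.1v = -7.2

Row-reduce the augmented matrix:
R1 ← R1 / (4).
R2 ← R2 − 19/10·R1.
R3 ← R3 + 1/5·R1.
R2 ← R2 / (373/400).
R1 ← R1 + 47/40·R2.
R3 ← R3 − 373/200·R2.
R3 reduces to 0 = 0, so the extra equation is consistent.
Reading off the reduced rows gives u = -6, v = -4.

u = -6, v = -4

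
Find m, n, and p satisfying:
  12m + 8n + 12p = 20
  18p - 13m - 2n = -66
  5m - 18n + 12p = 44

m = 4, n = -2, p = -1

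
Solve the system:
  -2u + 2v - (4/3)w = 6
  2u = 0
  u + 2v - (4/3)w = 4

Row-reduce:
R1 ← R1 / (-2).
R2 ← R2 − 2·R1.
R3 ← R3 − 1·R1.
R2 ← R2 / (2).
R1 ← R1 + 1·R2.
R3 ← R3 − 3·R2.
Row 3 reduces to 0 = -2, a contradiction. The system is inconsistent.

no solution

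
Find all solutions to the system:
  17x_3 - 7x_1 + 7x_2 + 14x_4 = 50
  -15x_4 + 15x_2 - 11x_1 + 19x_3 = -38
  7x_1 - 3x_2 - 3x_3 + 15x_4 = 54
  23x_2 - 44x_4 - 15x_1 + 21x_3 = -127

Row-reduce:
R1 ← R1 / (-7).
R2 ← R2 + 11·R1.
R3 ← R3 − 7·R1.
R4 ← R4 + 15·R1.
R2 ← R2 / (4).
R1 ← R1 + 1·R2.
R3 ← R3 − 4·R2.
R4 ← R4 − 8·R2.
R3 ← R3 / (152/7).
R1 ← R1 + 61/14·R3.
R2 ← R2 + 27/14·R3.
Row 4 reduces to 0 = -1, a contradiction. The system is inconsistent.

no solution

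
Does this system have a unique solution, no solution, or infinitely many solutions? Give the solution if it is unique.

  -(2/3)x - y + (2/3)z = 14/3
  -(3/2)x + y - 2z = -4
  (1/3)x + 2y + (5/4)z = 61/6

Row-reduce the augmented matrix:
R1 ← R1 / (-2/3).
R2 ← R2 + 3/2·R1.
R3 ← R3 − 1/3·R1.
R2 ← R2 / (13/4).
R1 ← R1 − 3/2·R2.
R3 ← R3 − 3/2·R2.
R3 ← R3 / (499/156).
R1 ← R1 − 8/13·R3.
R2 ← R2 + 14/13·R3.
Reading off the reduced rows gives x = -4, y = 2, z = 6.

x = -4, y = 2, z = 6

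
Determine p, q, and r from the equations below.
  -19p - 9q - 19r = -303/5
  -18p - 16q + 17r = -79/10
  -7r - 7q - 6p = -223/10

p = 3/2, q = 2/5, r = 3/2

Row-reduce the augmented matrix:
R1 ← R1 / (-19).
R2 ← R2 + 18·R1.
R3 ← R3 + 6·R1.
R2 ← R2 / (-142/19).
R1 ← R1 − 9/19·R2.
R3 ← R3 + 79/19·R2.
R3 ← R3 / (-2907/142).
R1 ← R1 − 457/142·R3.
R2 ← R2 + 665/142·R3.
Reading off the reduced rows gives p = 3/2, q = 2/5, r = 3/2.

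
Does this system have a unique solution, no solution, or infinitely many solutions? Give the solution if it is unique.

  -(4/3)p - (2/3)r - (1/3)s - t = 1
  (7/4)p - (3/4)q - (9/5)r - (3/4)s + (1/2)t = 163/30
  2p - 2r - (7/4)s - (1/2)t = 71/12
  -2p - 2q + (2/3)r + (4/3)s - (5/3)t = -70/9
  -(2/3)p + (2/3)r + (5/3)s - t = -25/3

p = -1, q = 0, r = -2, s = -3, t = 8/3

Row-reduce the augmented matrix:
R1 ← R1 / (-4/3).
R2 ← R2 − 7/4·R1.
R3 ← R3 − 2·R1.
R4 ← R4 + 2·R1.
R5 ← R5 + 2/3·R1.
R2 ← R2 / (-3/4).
R4 ← R4 + 2·R2.
R3 ← R3 / (-3).
R1 ← R1 − 1/2·R3.
R2 ← R2 − 107/30·R3.
R4 ← R4 − 44/5·R3.
R5 ← R5 − 1·R3.
R4 ← R4 / (-8/5).
R1 ← R1 + 1/8·R4.
R2 ← R2 + 131/120·R4.
R3 ← R3 − 3/4·R4.
R5 ← R5 − 13/12·R4.
R5 ← R5 / (-545/144).
R1 ← R1 − 23/32·R5.
R2 ← R2 − 43/32·R5.
R3 ← R3 + 55/48·R5.
R4 ← R4 − 29/12·R5.
Reading off the reduced rows gives p = -1, q = 0, r = -2, s = -3, t = 8/3.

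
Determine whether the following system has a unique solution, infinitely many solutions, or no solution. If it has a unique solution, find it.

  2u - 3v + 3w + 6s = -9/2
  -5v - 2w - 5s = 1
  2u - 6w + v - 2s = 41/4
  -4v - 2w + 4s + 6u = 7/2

Row-reduce the augmented matrix:
R1 ← R1 / (2).
R3 ← R3 − 2·R1.
R4 ← R4 − 6·R1.
R2 ← R2 / (-5).
R1 ← R1 + 3/2·R2.
R3 ← R3 − 4·R2.
R4 ← R4 − 5·R2.
R3 ← R3 / (-53/5).
R1 ← R1 − 21/10·R3.
R2 ← R2 − 2/5·R3.
R4 ← R4 + 13·R3.
R4 ← R4 / (-227/53).
R1 ← R1 − 225/106·R4.
R2 ← R2 − 29/53·R4.
R3 ← R3 − 60/53·R4.
Reading off the reduced rows gives u = 0, v = 1/4, w = -7/4, s = 1/4.

u = 0, v = 1/4, w = -7/4, s = 1/4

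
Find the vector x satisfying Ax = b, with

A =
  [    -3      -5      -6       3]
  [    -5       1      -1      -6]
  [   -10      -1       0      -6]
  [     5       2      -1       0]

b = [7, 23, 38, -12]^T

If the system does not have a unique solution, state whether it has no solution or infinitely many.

Row-reduce:
R1 ← R1 / (-3).
R2 ← R2 + 5·R1.
R3 ← R3 + 10·R1.
R4 ← R4 − 5·R1.
R2 ← R2 / (28/3).
R1 ← R1 − 5/3·R2.
R3 ← R3 − 47/3·R2.
R4 ← R4 + 19/3·R2.
R3 ← R3 / (137/28).
R1 ← R1 − 11/28·R3.
R2 ← R2 − 27/28·R3.
R4 ← R4 + 137/28·R3.
Row 4 reduces to 0 = 3, a contradiction. The system is inconsistent.

no solution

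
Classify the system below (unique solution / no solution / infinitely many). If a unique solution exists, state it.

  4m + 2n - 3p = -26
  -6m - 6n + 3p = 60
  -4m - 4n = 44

m = -5, n = -6, p = -2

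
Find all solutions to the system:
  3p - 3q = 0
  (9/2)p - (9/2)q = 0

infinitely many solutions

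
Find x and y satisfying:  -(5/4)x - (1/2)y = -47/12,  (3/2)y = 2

x = 13/5, y = 4/3

Row-reduce the augmented matrix:
R1 ← R1 / (-5/4).
R2 ← R2 / (3/2).
R1 ← R1 − 2/5·R2.
Reading off the reduced rows gives x = 13/5, y = 4/3.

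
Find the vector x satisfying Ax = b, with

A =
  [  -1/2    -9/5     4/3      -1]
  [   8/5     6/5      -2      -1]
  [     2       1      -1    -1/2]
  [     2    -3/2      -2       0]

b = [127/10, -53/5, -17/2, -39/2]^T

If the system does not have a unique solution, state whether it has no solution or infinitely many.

Row-reduce the augmented matrix:
R1 ← R1 / (-1/2).
R2 ← R2 − 8/5·R1.
R3 ← R3 − 2·R1.
R4 ← R4 − 2·R1.
R2 ← R2 / (-114/25).
R1 ← R1 − 18/5·R2.
R3 ← R3 + 31/5·R2.
R4 ← R4 + 87/10·R2.
R3 ← R3 / (214/171).
R1 ← R1 + 50/57·R3.
R2 ← R2 + 85/171·R3.
R4 ← R4 + 113/114·R3.
R4 ← R4 / (532/107).
R1 ← R1 + 50/107·R4.
R2 ← R2 − 150/107·R4.
R3 ← R3 − 207/214·R4.
Reading off the reduced rows gives x_1 = -3, x_2 = 1, x_3 = 6, x_4 = -5.

x_1 = -3, x_2 = 1, x_3 = 6, x_4 = -5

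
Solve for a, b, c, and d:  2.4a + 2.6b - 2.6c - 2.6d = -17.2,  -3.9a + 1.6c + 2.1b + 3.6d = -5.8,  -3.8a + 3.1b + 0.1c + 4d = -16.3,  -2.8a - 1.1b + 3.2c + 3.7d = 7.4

Row-reduce the augmented matrix:
R1 ← R1 / (12/5).
R2 ← R2 + 39/10·R1.
R3 ← R3 + 19/5·R1.
R4 ← R4 + 14/5·R1.
R2 ← R2 / (253/40).
R1 ← R1 − 13/12·R2.
R3 ← R3 − 433/60·R2.
R4 ← R4 − 29/15·R2.
R3 ← R3 / (-3877/3795).
R1 ← R1 + 481/759·R3.
R2 ← R2 + 105/253·R3.
R4 ← R4 − 1471/1518·R3.
R4 ← R4 / (22075/15508).
R1 ← R1 + 10439/7754·R4.
R2 ← R2 + 2645/7754·R4.
R3 ← R3 + 4527/7754·R4.
Reading off the reduced rows gives a = -5, b = -5, c = 2, d = -5.

a = -5, b = -5, c = 2, d = -5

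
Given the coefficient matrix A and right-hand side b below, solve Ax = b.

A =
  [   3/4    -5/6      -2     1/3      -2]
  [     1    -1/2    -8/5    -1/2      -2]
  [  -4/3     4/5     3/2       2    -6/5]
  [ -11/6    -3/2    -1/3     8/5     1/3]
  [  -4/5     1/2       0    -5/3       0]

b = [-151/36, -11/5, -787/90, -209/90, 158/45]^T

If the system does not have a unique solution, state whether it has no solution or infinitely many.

x_1 = 1/3, x_2 = -4/3, x_3 = 1/3, x_4 = -8/3, x_5 = 2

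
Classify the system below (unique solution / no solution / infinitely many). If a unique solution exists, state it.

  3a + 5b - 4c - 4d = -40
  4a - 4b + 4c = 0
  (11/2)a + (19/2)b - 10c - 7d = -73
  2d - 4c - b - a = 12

no solution

Row-reduce:
R1 ← R1 / (3).
R2 ← R2 − 4·R1.
R3 ← R3 − 11/2·R1.
R4 ← R4 + 1·R1.
R2 ← R2 / (-32/3).
R1 ← R1 − 5/3·R2.
R3 ← R3 − 1/3·R2.
R4 ← R4 − 2/3·R2.
R3 ← R3 / (-19/8).
R1 ← R1 − 1/8·R3.
R2 ← R2 + 7/8·R3.
R4 ← R4 + 19/4·R3.
Row 4 reduces to 0 = -2, a contradiction. The system is inconsistent.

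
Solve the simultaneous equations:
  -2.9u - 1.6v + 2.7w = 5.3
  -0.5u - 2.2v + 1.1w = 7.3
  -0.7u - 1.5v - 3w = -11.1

Row-reduce the augmented matrix:
R1 ← R1 / (-29/10).
R2 ← R2 + 1/2·R1.
R3 ← R3 + 7/10·R1.
R2 ← R2 / (-279/145).
R1 ← R1 − 16/29·R2.
R3 ← R3 + 323/290·R2.
R3 ← R3 / (-11213/2790).
R1 ← R1 + 209/279·R3.
R2 ← R2 + 92/279·R3.
Reading off the reduced rows gives u = 3, v = -2, w = 4.

u = 3, v = -2, w = 4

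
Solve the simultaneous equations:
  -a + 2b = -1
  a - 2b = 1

infinitely many solutions

Row-reduce:
R1 ← R1 / (-1).
R2 ← R2 − 1·R1.
Rank is 1 with 2 unknowns, leaving b free.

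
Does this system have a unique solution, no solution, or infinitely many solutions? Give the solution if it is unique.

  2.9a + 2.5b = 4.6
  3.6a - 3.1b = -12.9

Row-reduce the augmented matrix:
R1 ← R1 / (29/10).
R2 ← R2 − 18/5·R1.
R2 ← R2 / (-1799/290).
R1 ← R1 − 25/29·R2.
Reading off the reduced rows gives a = -1, b = 3.

a = -1, b = 3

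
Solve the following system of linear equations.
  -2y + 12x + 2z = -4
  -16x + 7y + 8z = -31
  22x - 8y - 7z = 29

infinitely many solutions

Row-reduce:
R1 ← R1 / (12).
R2 ← R2 + 16·R1.
R3 ← R3 − 22·R1.
R2 ← R2 / (13/3).
R1 ← R1 + 1/6·R2.
R3 ← R3 + 13/3·R2.
Rank is 2 with 3 unknowns, leaving z free.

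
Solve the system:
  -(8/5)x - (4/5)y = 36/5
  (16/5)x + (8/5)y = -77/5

Row-reduce:
R1 ← R1 / (-8/5).
R2 ← R2 − 16/5·R1.
Row 2 reduces to 0 = -1, a contradiction. The system is inconsistent.

no solution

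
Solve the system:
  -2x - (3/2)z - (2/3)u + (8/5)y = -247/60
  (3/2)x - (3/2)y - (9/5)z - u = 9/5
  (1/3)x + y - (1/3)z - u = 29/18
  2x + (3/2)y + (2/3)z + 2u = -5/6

x = 4/3, y = -1/3, z = 3/2, u = -2

Row-reduce the augmented matrix:
R1 ← R1 / (-2).
R2 ← R2 − 3/2·R1.
R3 ← R3 − 1/3·R1.
R4 ← R4 − 2·R1.
R2 ← R2 / (-3/10).
R1 ← R1 + 4/5·R2.
R3 ← R3 − 19/15·R2.
R4 ← R4 − 31/10·R2.
R3 ← R3 / (-194/15).
R1 ← R1 − 171/20·R3.
R2 ← R2 − 39/4·R3.
R4 ← R4 + 3727/120·R3.
R4 ← R4 / (51829/13968).
R1 ← R1 + 1369/2328·R4.
R2 ← R2 + 475/776·R4.
R3 ← R3 − 335/582·R4.
Reading off the reduced rows gives x = 4/3, y = -1/3, z = 3/2, u = -2.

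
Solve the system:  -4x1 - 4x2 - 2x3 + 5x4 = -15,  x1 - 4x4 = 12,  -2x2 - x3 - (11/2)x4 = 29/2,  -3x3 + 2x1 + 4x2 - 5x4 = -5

Row-reduce:
R1 ← R1 / (-4).
R2 ← R2 − 1·R1.
R4 ← R4 − 2·R1.
R2 ← R2 / (-1).
R1 ← R1 − 1·R2.
R3 ← R3 + 2·R2.
R4 ← R4 − 2·R2.
Swap R3 and R4.
R3 ← R3 / (-5).
R2 ← R2 − 1/2·R3.
Row 4 reduces to 0 = -2, a contradiction. The system is inconsistent.

no solution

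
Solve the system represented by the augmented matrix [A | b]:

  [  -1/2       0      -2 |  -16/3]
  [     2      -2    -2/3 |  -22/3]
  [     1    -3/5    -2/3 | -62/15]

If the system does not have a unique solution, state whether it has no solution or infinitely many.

x_1 = -4/3, x_2 = 4/3, x_3 = 3

Row-reduce the augmented matrix:
R1 ← R1 / (-1/2).
R2 ← R2 − 2·R1.
R3 ← R3 − 1·R1.
R2 ← R2 / (-2).
R3 ← R3 + 3/5·R2.
R3 ← R3 / (-31/15).
R1 ← R1 − 4·R3.
R2 ← R2 − 13/3·R3.
Reading off the reduced rows gives x_1 = -4/3, x_2 = 4/3, x_3 = 3.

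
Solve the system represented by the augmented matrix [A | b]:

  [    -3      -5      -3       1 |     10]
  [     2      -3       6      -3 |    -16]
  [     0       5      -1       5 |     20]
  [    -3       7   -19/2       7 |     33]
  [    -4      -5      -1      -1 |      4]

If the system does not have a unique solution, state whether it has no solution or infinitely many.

Row-reduce:
R1 ← R1 / (-3).
R2 ← R2 − 2·R1.
R4 ← R4 + 3·R1.
R5 ← R5 + 4·R1.
R2 ← R2 / (-19/3).
R1 ← R1 − 5/3·R2.
R3 ← R3 − 5·R2.
R4 ← R4 − 12·R2.
R5 ← R5 − 5/3·R2.
R3 ← R3 / (41/19).
R1 ← R1 − 39/19·R3.
R2 ← R2 + 12/19·R3.
R4 ← R4 − 41/38·R3.
R5 ← R5 − 77/19·R3.
Swap R4 and R5.
R4 ← R4 / (-364/41).
R1 ← R1 + 162/41·R4.
R2 ← R2 − 53/41·R4.
R3 ← R3 − 60/41·R4.
Row 5 reduces to 0 = -1, a contradiction. The system is inconsistent.

no solution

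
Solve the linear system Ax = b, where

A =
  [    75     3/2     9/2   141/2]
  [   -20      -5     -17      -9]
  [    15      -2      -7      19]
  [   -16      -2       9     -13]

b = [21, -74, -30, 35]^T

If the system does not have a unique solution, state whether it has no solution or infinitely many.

Row-reduce:
R1 ← R1 / (75).
R2 ← R2 + 20·R1.
R3 ← R3 − 15·R1.
R4 ← R4 + 16·R1.
R2 ← R2 / (-23/5).
R1 ← R1 − 1/50·R2.
R3 ← R3 + 23/10·R2.
R4 ← R4 + 42/25·R2.
Swap R3 and R4.
R3 ← R3 / (1809/115).
R1 ← R1 + 1/115·R3.
R2 ← R2 − 79/23·R3.
Rank is 3 with 4 unknowns, leaving x_4 free.

infinitely many solutions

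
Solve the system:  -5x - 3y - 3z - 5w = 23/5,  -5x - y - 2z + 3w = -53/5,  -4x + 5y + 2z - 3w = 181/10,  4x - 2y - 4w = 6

x = 1/2, y = 3, z = -6/5, w = -5/2

Row-reduce the augmented matrix:
R1 ← R1 / (-5).
R2 ← R2 + 5·R1.
R3 ← R3 + 4·R1.
R4 ← R4 − 4·R1.
R2 ← R2 / (2).
R1 ← R1 − 3/5·R2.
R3 ← R3 − 37/5·R2.
R4 ← R4 + 22/5·R2.
R3 ← R3 / (7/10).
R1 ← R1 − 3/10·R3.
R2 ← R2 − 1/2·R3.
R4 ← R4 + 1/5·R3.
R4 ← R4 / (10/7).
R1 ← R1 − 76/7·R4.
R2 ← R2 − 171/7·R4.
R3 ← R3 + 286/7·R4.
Reading off the reduced rows gives x = 1/2, y = 3, z = -6/5, w = -5/2.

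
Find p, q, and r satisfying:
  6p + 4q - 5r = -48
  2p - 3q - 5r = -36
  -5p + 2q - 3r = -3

p = -3, q = 0, r = 6

Row-reduce the augmented matrix:
R1 ← R1 / (6).
R2 ← R2 − 2·R1.
R3 ← R3 + 5·R1.
R2 ← R2 / (-13/3).
R1 ← R1 − 2/3·R2.
R3 ← R3 − 16/3·R2.
R3 ← R3 / (-293/26).
R1 ← R1 + 35/26·R3.
R2 ← R2 − 10/13·R3.
Reading off the reduced rows gives p = -3, q = 0, r = 6.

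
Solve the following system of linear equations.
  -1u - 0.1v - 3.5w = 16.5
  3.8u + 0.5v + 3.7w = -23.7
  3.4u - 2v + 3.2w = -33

Row-reduce the augmented matrix:
R1 ← R1 / (-1).
R2 ← R2 − 19/5·R1.
R3 ← R3 − 17/5·R1.
R2 ← R2 / (3/25).
R1 ← R1 − 1/10·R2.
R3 ← R3 + 117/50·R2.
R3 ← R3 / (-1959/10).
R1 ← R1 − 23/2·R3.
R2 ← R2 + 80·R3.
Reading off the reduced rows gives u = -3, v = 5, w = -4.

u = -3, v = 5, w = -4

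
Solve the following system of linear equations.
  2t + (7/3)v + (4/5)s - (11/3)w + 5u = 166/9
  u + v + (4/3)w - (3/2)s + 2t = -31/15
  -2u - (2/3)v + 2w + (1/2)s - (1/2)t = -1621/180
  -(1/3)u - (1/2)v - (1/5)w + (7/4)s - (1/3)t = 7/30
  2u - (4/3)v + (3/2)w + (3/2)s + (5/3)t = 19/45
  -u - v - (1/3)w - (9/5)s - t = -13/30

Row-reduce the augmented matrix:
R1 ← R1 / (5).
R2 ← R2 − 1·R1.
R3 ← R3 + 2·R1.
R4 ← R4 + 1/3·R1.
R5 ← R5 − 2·R1.
R6 ← R6 + 1·R1.
R2 ← R2 / (8/15).
R1 ← R1 − 7/15·R2.
R3 ← R3 − 4/15·R2.
R4 ← R4 + 31/90·R2.
R5 ← R5 + 34/15·R2.
R6 ← R6 + 8/15·R2.
R3 ← R3 / (-1/2).
R1 ← R1 + 61/24·R3.
R2 ← R2 − 31/8·R3.
R4 ← R4 − 641/720·R3.
R5 ← R5 − 47/4·R3.
R6 ← R6 − 1·R3.
R4 ← R4 / (4403/1200).
R1 ← R1 + 271/40·R4.
R2 ← R2 − 387/40·R4.
R3 ← R3 + 33/10·R4.
R5 ← R5 − 329/10·R4.
R5 ← R5 / (-8989/2516).
R1 ← R1 − 6325/4403·R5.
R2 ← R2 + 6383/8806·R5.
R3 ← R3 − 8355/8806·R5.
R4 ← R4 + 205/13209·R5.
R6 reduces to 0 = 0, so the extra equation is consistent.
Reading off the reduced rows gives u = 8/5, v = -2/3, w = -3, s = 0, t = 1/2.

u = 8/5, v = -2/3, w = -3, s = 0, t = 1/2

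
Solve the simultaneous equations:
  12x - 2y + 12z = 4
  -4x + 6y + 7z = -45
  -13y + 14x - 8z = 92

Row-reduce:
R1 ← R1 / (12).
R2 ← R2 + 4·R1.
R3 ← R3 − 14·R1.
R2 ← R2 / (16/3).
R1 ← R1 + 1/6·R2.
R3 ← R3 + 32/3·R2.
Rank is 2 with 3 unknowns, leaving z free.

infinitely many solutions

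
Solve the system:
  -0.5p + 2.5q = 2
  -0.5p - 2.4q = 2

p = -4, q = 0

Row-reduce the augmented matrix:
R1 ← R1 / (-1/2).
R2 ← R2 + 1/2·R1.
R2 ← R2 / (-49/10).
R1 ← R1 + 5·R2.
Reading off the reduced rows gives p = -4, q = 0.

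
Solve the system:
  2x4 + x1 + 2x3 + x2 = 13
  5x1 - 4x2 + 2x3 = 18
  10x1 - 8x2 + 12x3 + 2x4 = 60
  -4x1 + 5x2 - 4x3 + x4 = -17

infinitely many solutions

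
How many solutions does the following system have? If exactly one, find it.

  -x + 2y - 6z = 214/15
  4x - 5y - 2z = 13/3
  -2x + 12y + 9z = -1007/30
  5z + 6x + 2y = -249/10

x = -5/3, y = -6/5, z = -5/2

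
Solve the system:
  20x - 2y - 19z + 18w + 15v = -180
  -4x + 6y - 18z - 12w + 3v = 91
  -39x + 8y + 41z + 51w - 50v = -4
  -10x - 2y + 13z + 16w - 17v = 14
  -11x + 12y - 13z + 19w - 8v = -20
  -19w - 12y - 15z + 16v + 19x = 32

x = -4, y = -4, z = -3, w = -5, v = -5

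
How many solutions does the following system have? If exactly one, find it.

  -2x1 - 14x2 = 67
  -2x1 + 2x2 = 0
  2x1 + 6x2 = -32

no solution

Row-reduce:
R1 ← R1 / (-2).
R2 ← R2 + 2·R1.
R3 ← R3 − 2·R1.
R2 ← R2 / (16).
R1 ← R1 − 7·R2.
R3 ← R3 + 8·R2.
Row 3 reduces to 0 = 3/2, a contradiction. The system is inconsistent.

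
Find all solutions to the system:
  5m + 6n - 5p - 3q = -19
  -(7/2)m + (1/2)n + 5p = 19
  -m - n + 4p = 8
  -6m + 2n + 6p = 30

infinitely many solutions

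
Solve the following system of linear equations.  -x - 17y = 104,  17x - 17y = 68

From equation 1: x = -104 − 17·y.
Substitute into equation 2 and solve: y = -6.
Then x = -2.

x = -2, y = -6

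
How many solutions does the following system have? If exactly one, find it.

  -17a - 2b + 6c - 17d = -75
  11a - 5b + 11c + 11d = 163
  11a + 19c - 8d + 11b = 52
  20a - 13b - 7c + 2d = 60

Row-reduce the augmented matrix:
R1 ← R1 / (-17).
R2 ← R2 − 11·R1.
R3 ← R3 − 11·R1.
R4 ← R4 − 20·R1.
R2 ← R2 / (-107/17).
R1 ← R1 − 2/17·R2.
R3 ← R3 − 165/17·R2.
R4 ← R4 + 261/17·R2.
R3 ← R3 / (4904/107).
R1 ← R1 + 8/107·R3.
R2 ← R2 + 253/107·R3.
R4 ← R4 + 3878/107·R3.
R4 ← R4 / (-80977/2452).
R1 ← R1 − 594/613·R4.
R2 ← R2 + 4807/4904·R4.
R3 ← R3 + 2033/4904·R4.
Reading off the reduced rows gives a = 2, b = -4, c = 6, d = 5.

a = 2, b = -4, c = 6, d = 5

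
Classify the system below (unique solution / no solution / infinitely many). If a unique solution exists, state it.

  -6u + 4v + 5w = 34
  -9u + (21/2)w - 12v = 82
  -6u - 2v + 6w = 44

no solution

Row-reduce:
R1 ← R1 / (-6).
R2 ← R2 + 9·R1.
R3 ← R3 + 6·R1.
R2 ← R2 / (-18).
R1 ← R1 + 2/3·R2.
R3 ← R3 + 6·R2.
Row 3 reduces to 0 = -1/3, a contradiction. The system is inconsistent.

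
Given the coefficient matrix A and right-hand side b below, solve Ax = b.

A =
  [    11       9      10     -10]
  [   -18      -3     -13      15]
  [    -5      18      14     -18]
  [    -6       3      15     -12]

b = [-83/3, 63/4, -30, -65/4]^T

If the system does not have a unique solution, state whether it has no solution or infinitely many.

x_1 = -1/2, x_2 = -2, x_3 = -11/4, x_4 = -7/3

Row-reduce the augmented matrix:
R1 ← R1 / (11).
R2 ← R2 + 18·R1.
R3 ← R3 + 5·R1.
R4 ← R4 + 6·R1.
R2 ← R2 / (129/11).
R1 ← R1 − 9/11·R2.
R3 ← R3 − 243/11·R2.
R4 ← R4 − 87/11·R2.
R3 ← R3 / (525/43).
R1 ← R1 − 29/43·R3.
R2 ← R2 − 37/129·R3.
R4 ← R4 − 782/43·R3.
R4 ← R4 / (6941/525).
R1 ← R1 − 152/525·R4.
R2 ← R2 − 556/1575·R4.
R3 ← R3 + 859/525·R4.
Reading off the reduced rows gives x_1 = -1/2, x_2 = -2, x_3 = -11/4, x_4 = -7/3.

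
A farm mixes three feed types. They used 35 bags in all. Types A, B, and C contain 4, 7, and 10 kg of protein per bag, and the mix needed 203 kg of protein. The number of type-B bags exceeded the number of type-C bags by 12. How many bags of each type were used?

Let a = type-A bags, b = type-B bags, c = type-C bags.
  a + b + c = 35
  10c + 4a + 7b = 203
  b - c = 12
Row-reduce the augmented matrix:
R2 ← R2 − 4·R1.
R2 ← R2 / (3).
R1 ← R1 − 1·R2.
R3 ← R3 − 1·R2.
R3 ← R3 / (-3).
R1 ← R1 + 1·R3.
R2 ← R2 − 2·R3.
Reading off the reduced rows gives a = 17, b = 15, c = 3.

type-A bags: 17, type-B bags: 15, type-C bags: 3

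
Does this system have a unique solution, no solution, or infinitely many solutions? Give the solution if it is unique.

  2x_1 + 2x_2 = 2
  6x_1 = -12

x_1 = -2, x_2 = 3

Row-reduce the augmented matrix:
R1 ← R1 / (2).
R2 ← R2 − 6·R1.
R2 ← R2 / (-6).
R1 ← R1 − 1·R2.
Reading off the reduced rows gives x_1 = -2, x_2 = 3.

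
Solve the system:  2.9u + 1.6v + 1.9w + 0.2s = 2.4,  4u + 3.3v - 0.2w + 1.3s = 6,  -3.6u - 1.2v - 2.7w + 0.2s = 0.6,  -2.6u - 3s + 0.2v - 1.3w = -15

u = -2, v = 2, w = 2, s = 6

Row-reduce the augmented matrix:
R1 ← R1 / (29/10).
R2 ← R2 − 4·R1.
R3 ← R3 + 18/5·R1.
R4 ← R4 + 13/5·R1.
R2 ← R2 / (317/290).
R1 ← R1 − 16/29·R2.
R3 ← R3 − 114/145·R2.
R4 ← R4 − 237/145·R2.
R3 ← R3 / (5349/3170).
R1 ← R1 − 659/317·R3.
R2 ← R2 + 818/317·R3.
R4 ← R4 − 14649/3170·R3.
R4 ← R4 / (-31759/8915).
R1 ← R1 + 496/5349·R4.
R2 ← R2 − 2653/5349·R4.
R3 ← R3 + 914/5349·R4.
Reading off the reduced rows gives u = -2, v = 2, w = 2, s = 6.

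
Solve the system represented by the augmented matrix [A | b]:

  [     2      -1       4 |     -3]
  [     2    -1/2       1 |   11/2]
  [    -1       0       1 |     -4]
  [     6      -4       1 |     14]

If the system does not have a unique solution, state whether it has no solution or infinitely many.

no solution

Row-reduce:
R1 ← R1 / (2).
R2 ← R2 − 2·R1.
R3 ← R3 + 1·R1.
R4 ← R4 − 6·R1.
R2 ← R2 / (1/2).
R1 ← R1 + 1/2·R2.
R3 ← R3 + 1/2·R2.
R4 ← R4 + 1·R2.
Swap R3 and R4.
R3 ← R3 / (-17).
R1 ← R1 + 1·R3.
R2 ← R2 + 6·R3.
Row 4 reduces to 0 = 3, a contradiction. The system is inconsistent.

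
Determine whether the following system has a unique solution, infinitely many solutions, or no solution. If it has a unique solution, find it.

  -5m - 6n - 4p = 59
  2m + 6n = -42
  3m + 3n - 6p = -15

m = -3, n = -6, p = -2

Row-reduce the augmented matrix:
R1 ← R1 / (-5).
R2 ← R2 − 2·R1.
R3 ← R3 − 3·R1.
R2 ← R2 / (18/5).
R1 ← R1 − 6/5·R2.
R3 ← R3 + 3/5·R2.
R3 ← R3 / (-26/3).
R1 ← R1 − 4/3·R3.
R2 ← R2 + 4/9·R3.
Reading off the reduced rows gives m = -3, n = -6, p = -2.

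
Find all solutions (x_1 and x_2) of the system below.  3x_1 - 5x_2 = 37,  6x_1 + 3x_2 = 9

x_1 = 4, x_2 = -5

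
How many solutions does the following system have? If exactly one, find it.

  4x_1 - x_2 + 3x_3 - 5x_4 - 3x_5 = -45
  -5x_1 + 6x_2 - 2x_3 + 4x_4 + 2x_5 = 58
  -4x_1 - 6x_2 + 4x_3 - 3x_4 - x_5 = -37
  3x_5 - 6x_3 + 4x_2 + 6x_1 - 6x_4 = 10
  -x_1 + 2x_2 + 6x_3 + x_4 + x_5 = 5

Row-reduce the augmented matrix:
R1 ← R1 / (4).
R2 ← R2 + 5·R1.
R3 ← R3 + 4·R1.
R4 ← R4 − 6·R1.
R5 ← R5 + 1·R1.
R2 ← R2 / (19/4).
R1 ← R1 + 1/4·R2.
R3 ← R3 + 7·R2.
R4 ← R4 − 11/2·R2.
R5 ← R5 − 7/4·R2.
R3 ← R3 / (182/19).
R1 ← R1 − 16/19·R3.
R2 ← R2 − 7/19·R3.
R4 ← R4 + 238/19·R3.
R5 ← R5 − 116/19·R3.
R4 ← R4 / (-139/13).
R1 ← R1 + 34/91·R4.
R2 ← R2 + 1/26·R4.
R3 ← R3 + 215/182·R4.
R5 ← R5 − 709/91·R4.
R5 ← R5 / (5605/973).
R1 ← R1 + 288/973·R5.
R2 ← R2 + 33/278·R5.
R3 ← R3 + 1535/1946·R5.
R4 ← R4 + 12/139·R5.
Reading off the reduced rows gives x_1 = -2, x_2 = 4, x_3 = -2, x_4 = 3, x_5 = 4.

x_1 = -2, x_2 = 4, x_3 = -2, x_4 = 3, x_5 = 4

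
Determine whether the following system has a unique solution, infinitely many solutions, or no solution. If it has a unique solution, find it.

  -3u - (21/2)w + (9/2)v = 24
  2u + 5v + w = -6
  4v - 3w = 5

infinitely many solutions

Row-reduce:
R1 ← R1 / (-3).
R2 ← R2 − 2·R1.
R2 ← R2 / (8).
R1 ← R1 + 3/2·R2.
R3 ← R3 − 4·R2.
Rank is 2 with 3 unknowns, leaving w free.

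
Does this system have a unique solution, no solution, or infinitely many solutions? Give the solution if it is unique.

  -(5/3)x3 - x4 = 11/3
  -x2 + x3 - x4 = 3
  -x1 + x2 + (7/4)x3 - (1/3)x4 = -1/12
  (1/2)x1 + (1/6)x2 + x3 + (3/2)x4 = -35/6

x1 = -3, x2 = -2, x3 = -1, x4 = -2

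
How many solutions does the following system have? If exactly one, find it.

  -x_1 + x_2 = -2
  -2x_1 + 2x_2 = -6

no solution

Row-reduce:
R1 ← R1 / (-1).
R2 ← R2 + 2·R1.
Row 2 reduces to 0 = -2, a contradiction. The system is inconsistent.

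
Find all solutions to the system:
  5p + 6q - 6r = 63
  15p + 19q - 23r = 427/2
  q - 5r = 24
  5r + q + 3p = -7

no solution

Row-reduce:
R1 ← R1 / (5).
R2 ← R2 − 15·R1.
R4 ← R4 − 3·R1.
R1 ← R1 − 6/5·R2.
R3 ← R3 − 1·R2.
R4 ← R4 + 13/5·R2.
Swap R3 and R4.
R3 ← R3 / (-22/5).
R1 ← R1 − 24/5·R3.
R2 ← R2 + 5·R3.
Row 4 reduces to 0 = -1/2, a contradiction. The system is inconsistent.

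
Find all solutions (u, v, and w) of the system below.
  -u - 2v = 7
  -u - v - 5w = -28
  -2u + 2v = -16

Row-reduce the augmented matrix:
R1 ← R1 / (-1).
R2 ← R2 + 1·R1.
R3 ← R3 + 2·R1.
R1 ← R1 − 2·R2.
R3 ← R3 − 6·R2.
R3 ← R3 / (30).
R1 ← R1 − 10·R3.
R2 ← R2 + 5·R3.
Reading off the reduced rows gives u = 3, v = -5, w = 6.

u = 3, v = -5, w = 6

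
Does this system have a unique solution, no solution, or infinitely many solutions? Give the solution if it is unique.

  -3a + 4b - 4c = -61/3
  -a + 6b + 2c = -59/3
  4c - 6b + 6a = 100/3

a = 7/3, b = -3, c = 1/3

Row-reduce the augmented matrix:
R1 ← R1 / (-3).
R2 ← R2 + 1·R1.
R3 ← R3 − 6·R1.
R2 ← R2 / (14/3).
R1 ← R1 + 4/3·R2.
R3 ← R3 − 2·R2.
R3 ← R3 / (-38/7).
R1 ← R1 − 16/7·R3.
R2 ← R2 − 5/7·R3.
Reading off the reduced rows gives a = 7/3, b = -3, c = 1/3.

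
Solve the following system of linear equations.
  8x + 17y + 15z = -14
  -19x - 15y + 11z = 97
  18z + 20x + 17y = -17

x = -1, y = -3, z = 3

Row-reduce the augmented matrix:
R1 ← R1 / (8).
R2 ← R2 + 19·R1.
R3 ← R3 − 20·R1.
R2 ← R2 / (203/8).
R1 ← R1 − 17/8·R2.
R3 ← R3 + 51/2·R2.
R3 ← R3 / (5553/203).
R1 ← R1 + 412/203·R3.
R2 ← R2 − 373/203·R3.
Reading off the reduced rows gives x = -1, y = -3, z = 3.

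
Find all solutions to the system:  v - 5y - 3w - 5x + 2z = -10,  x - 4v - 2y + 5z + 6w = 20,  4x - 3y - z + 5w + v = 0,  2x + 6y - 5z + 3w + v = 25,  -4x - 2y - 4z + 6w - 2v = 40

x = -4, y = 3, z = 0, w = 5, v = 0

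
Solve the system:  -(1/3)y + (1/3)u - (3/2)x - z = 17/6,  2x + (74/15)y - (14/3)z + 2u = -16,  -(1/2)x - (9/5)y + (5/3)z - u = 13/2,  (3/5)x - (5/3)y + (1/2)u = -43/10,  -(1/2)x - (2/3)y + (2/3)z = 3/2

Row-reduce the augmented matrix:
R1 ← R1 / (-3/2).
R2 ← R2 − 2·R1.
R3 ← R3 + 1/2·R1.
R4 ← R4 − 3/5·R1.
R5 ← R5 + 1/2·R1.
R2 ← R2 / (202/45).
R1 ← R1 − 2/9·R2.
R3 ← R3 + 76/45·R2.
R4 ← R4 + 9/5·R2.
R5 ← R5 + 5/9·R2.
R3 ← R3 / (-26/101).
R1 ← R1 − 292/303·R3.
R2 ← R2 + 135/101·R3.
R4 ← R4 + 1417/505·R3.
R5 ← R5 − 26/101·R3.
R4 ← R4 / (37/10).
R1 ← R1 + 124/117·R4.
R2 ← R2 − 20/13·R4.
R3 ← R3 − 29/39·R4.
R5 reduces to 0 = 0, so the extra equation is consistent.
Reading off the reduced rows gives x = -3, y = 0, z = 0, u = -5.

x = -3, y = 0, z = 0, u = -5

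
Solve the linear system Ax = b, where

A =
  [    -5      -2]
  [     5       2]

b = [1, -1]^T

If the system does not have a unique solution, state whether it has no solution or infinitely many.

Row-reduce:
R1 ← R1 / (-5).
R2 ← R2 − 5·R1.
Rank is 1 with 2 unknowns, leaving x_2 free.

infinitely many solutions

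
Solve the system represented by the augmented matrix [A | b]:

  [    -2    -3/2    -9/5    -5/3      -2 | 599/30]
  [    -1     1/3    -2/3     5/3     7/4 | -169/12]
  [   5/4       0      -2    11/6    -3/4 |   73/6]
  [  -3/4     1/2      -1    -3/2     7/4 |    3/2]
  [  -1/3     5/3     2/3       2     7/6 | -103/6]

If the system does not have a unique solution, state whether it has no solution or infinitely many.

x_1 = 3, x_2 = 1, x_3 = -6, x_4 = -4, x_5 = -5

Row-reduce the augmented matrix:
R1 ← R1 / (-2).
R2 ← R2 + 1·R1.
R3 ← R3 − 5/4·R1.
R4 ← R4 + 3/4·R1.
R5 ← R5 + 1/3·R1.
R2 ← R2 / (13/12).
R1 ← R1 − 3/4·R2.
R3 ← R3 + 15/16·R2.
R4 ← R4 − 17/16·R2.
R5 ← R5 − 23/12·R2.
R3 ← R3 / (-38/13).
R1 ← R1 − 48/65·R3.
R2 ← R2 − 14/65·R3.
R4 ← R4 + 36/65·R3.
R5 ← R5 − 36/65·R3.
R4 ← R4 / (-1477/380).
R1 ← R1 + 43/285·R4.
R2 ← R2 − 2879/1140·R4.
R3 ← R3 + 461/456·R4.
R5 ← R5 + 2711/1710·R4.
R5 ← R5 / (-84641/26586).
R1 ← R1 + 7067/8862·R5.
R2 ← R2 − 42389/17724·R5.
R3 ← R3 + 2125/35448·R5.
R4 ← R4 − 409/5908·R5.
Reading off the reduced rows gives x_1 = 3, x_2 = 1, x_3 = -6, x_4 = -4, x_5 = -5.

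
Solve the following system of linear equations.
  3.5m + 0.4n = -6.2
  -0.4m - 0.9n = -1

m = -2, n = 2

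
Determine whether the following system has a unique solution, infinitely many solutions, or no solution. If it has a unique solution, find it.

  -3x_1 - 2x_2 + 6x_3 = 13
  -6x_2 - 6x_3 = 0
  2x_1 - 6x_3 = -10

Row-reduce the augmented matrix:
R1 ← R1 / (-3).
R3 ← R3 − 2·R1.
R2 ← R2 / (-6).
R1 ← R1 − 2/3·R2.
R3 ← R3 + 4/3·R2.
R3 ← R3 / (-2/3).
R1 ← R1 + 8/3·R3.
R2 ← R2 − 1·R3.
Reading off the reduced rows gives x_1 = 1, x_2 = -2, x_3 = 2.

x_1 = 1, x_2 = -2, x_3 = 2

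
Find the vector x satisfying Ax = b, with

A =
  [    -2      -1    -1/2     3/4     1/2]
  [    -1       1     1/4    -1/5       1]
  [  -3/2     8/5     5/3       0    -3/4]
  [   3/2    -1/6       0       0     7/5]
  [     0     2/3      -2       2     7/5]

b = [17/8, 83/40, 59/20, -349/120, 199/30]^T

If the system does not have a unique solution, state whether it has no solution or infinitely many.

x_1 = -5/4, x_2 = 2, x_3 = -3/2, x_4 = 3/2, x_5 = -1/2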